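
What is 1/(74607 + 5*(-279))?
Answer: 1/73212 ≈ 1.3659e-5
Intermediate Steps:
1/(74607 + 5*(-279)) = 1/(74607 - 1395) = 1/73212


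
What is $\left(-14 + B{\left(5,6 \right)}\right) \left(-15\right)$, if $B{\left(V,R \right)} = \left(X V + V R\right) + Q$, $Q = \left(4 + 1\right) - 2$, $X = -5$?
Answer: $90$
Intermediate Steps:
$Q = 3$ ($Q = 5 - 2 = 3$)
$B{\left(V,R \right)} = 3 - 5 V + R V$ ($B{\left(V,R \right)} = \left(- 5 V + V R\right) + 3 = \left(- 5 V + R V\right) + 3 = 3 - 5 V + R V$)
$\left(-14 + B{\left(5,6 \right)}\right) \left(-15\right) = \left(-14 + \left(3 - 25 + 6 \cdot 5\right)\right) \left(-15\right) = \left(-14 + \left(3 - 25 + 30\right)\right) \left(-15\right) = \left(-14 + 8\right) \left(-15\right) = \left(-6\right) \left(-15\right) = 90$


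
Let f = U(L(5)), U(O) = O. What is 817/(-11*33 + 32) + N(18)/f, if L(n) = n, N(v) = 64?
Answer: 17099/1655 ≈ 10.332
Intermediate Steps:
f = 5
817/(-11*33 + 32) + N(18)/f = 817/(-11*33 + 32) + 64/5 = 817/(-363 + 32) + 64*(⅕) = 817/(-331) + 64/5 = 817*(-1/331) + 64/5 = -817/331 + 64/5 = 17099/1655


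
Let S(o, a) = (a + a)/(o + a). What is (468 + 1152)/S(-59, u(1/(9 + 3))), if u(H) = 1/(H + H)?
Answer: -7155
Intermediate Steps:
u(H) = 1/(2*H)
S(o, a) = 2*a/(a + o) (S(o, a) = (2*a)/(a + o) = 2*a/(a + o))
(468 + 1152)/S(-59, u(1/(9 + 3))) = (468 + 1152)/((2*(1/(2*(1/(9 + 3))))/(1/(2*(1/(9 + 3))) - 59))) = 1620/((2*(1/(2*(1/12)))/(1/(2*(1/12)) - 59))) = 1620/((2*((½)*12)/((½)*12 - 59))) = 1620/((2*6/(6 - 59))) = 1620/((2*6/(-53))) = 1620/((2*6*(-1/53))) = 1620/(-12/53) = 1620*(-53/12) = -7155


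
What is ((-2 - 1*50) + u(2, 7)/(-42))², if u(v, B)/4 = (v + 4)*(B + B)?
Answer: 3600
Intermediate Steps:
u(v, B) = 8*B*(4 + v) (u(v, B) = 4*((v + 4)*(B + B)) = 4*((4 + v)*(2*B)) = 4*(2*B*(4 + v)) = 8*B*(4 + v))
((-2 - 1*50) + u(2, 7)/(-42))² = ((-2 - 1*50) + (8*7*(4 + 2))/(-42))² = ((-2 - 50) + (8*7*6)*(-1/42))² = (-52 + 336*(-1/42))² = (-52 - 8)² = (-60)² = 3600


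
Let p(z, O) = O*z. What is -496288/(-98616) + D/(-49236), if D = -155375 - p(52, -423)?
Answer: 1566189143/202310724 ≈ 7.7415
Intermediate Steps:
D = -133379 (D = -155375 - (-423)*52 = -155375 - 1*(-21996) = -155375 + 21996 = -133379)
-496288/(-98616) + D/(-49236) = -496288/(-98616) - 133379/(-49236) = -496288*(-1/98616) - 133379*(-1/49236) = 62036/12327 + 133379/49236 = 1566189143/202310724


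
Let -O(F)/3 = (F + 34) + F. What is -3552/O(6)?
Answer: 592/23 ≈ 25.739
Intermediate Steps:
O(F) = -102 - 6*F (O(F) = -3*((F + 34) + F) = -3*((34 + F) + F) = -3*(34 + 2*F) = -102 - 6*F)
-3552/O(6) = -3552/(-102 - 6*6) = -3552/(-102 - 36) = -3552/(-138) = -3552*(-1/138) = 592/23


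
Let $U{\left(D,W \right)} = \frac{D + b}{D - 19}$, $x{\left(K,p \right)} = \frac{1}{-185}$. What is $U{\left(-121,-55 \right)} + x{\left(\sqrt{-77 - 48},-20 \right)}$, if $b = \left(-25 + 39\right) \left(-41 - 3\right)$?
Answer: $\frac{27241}{5180} \approx 5.2589$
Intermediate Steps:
$b = -616$ ($b = 14 \left(-44\right) = -616$)
$x{\left(K,p \right)} = - \frac{1}{185}$
$U{\left(D,W \right)} = \frac{-616 + D}{-19 + D}$ ($U{\left(D,W \right)} = \frac{D - 616}{D - 19} = \frac{-616 + D}{-19 + D}$)
$U{\left(-121,-55 \right)} + x{\left(\sqrt{-77 - 48},-20 \right)} = \frac{-616 - 121}{-19 - 121} - \frac{1}{185} = \frac{1}{-140} \left(-737\right) - \frac{1}{185} = \left(- \frac{1}{140}\right) \left(-737\right) - \frac{1}{185} = \frac{737}{140} - \frac{1}{185} = \frac{27241}{5180}$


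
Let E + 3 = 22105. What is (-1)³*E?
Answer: -22102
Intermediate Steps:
E = 22102 (E = -3 + 22105 = 22102)
(-1)³*E = (-1)³*22102 = -1*22102 = -22102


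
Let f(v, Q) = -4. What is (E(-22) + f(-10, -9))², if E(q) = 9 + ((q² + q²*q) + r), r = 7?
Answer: 103063104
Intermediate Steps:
E(q) = 16 + q² + q³ (E(q) = 9 + ((q² + q²*q) + 7) = 9 + ((q² + q³) + 7) = 9 + (7 + q² + q³) = 16 + q² + q³)
(E(-22) + f(-10, -9))² = ((16 + (-22)² + (-22)³) - 4)² = ((16 + 484 - 10648) - 4)² = (-10148 - 4)² = (-10152)² = 103063104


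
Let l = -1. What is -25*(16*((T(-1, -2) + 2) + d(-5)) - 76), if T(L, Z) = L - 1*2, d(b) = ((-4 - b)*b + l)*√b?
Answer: 2300 + 2400*I*√5 ≈ 2300.0 + 5366.6*I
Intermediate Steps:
d(b) = √b*(-1 + b*(-4 - b)) (d(b) = ((-4 - b)*b - 1)*√b = (b*(-4 - b) - 1)*√b = (-1 + b*(-4 - b))*√b = √b*(-1 + b*(-4 - b)))
T(L, Z) = -2 + L (T(L, Z) = L - 2 = -2 + L)
-25*(16*((T(-1, -2) + 2) + d(-5)) - 76) = -25*(16*(((-2 - 1) + 2) + √(-5)*(-1 - 1*(-5)² - 4*(-5))) - 76) = -25*(16*((-3 + 2) + (I*√5)*(-1 - 1*25 + 20)) - 76) = -25*(16*(-1 + (I*√5)*(-1 - 25 + 20)) - 76) = -25*(16*(-1 + (I*√5)*(-6)) - 76) = -25*(16*(-1 - 6*I*√5) - 76) = -25*((-16 - 96*I*√5) - 76) = -25*(-92 - 96*I*√5) = 2300 + 2400*I*√5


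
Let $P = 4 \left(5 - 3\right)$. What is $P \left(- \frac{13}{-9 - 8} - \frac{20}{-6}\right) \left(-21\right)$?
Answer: $- \frac{11704}{17} \approx -688.47$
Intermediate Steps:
$P = 8$ ($P = 4 \cdot 2 = 8$)
$P \left(- \frac{13}{-9 - 8} - \frac{20}{-6}\right) \left(-21\right) = 8 \left(- \frac{13}{-9 - 8} - \frac{20}{-6}\right) \left(-21\right) = 8 \left(- \frac{13}{-9 - 8} - - \frac{10}{3}\right) \left(-21\right) = 8 \left(- \frac{13}{-17} + \frac{10}{3}\right) \left(-21\right) = 8 \left(\left(-13\right) \left(- \frac{1}{17}\right) + \frac{10}{3}\right) \left(-21\right) = 8 \left(\frac{13}{17} + \frac{10}{3}\right) \left(-21\right) = 8 \cdot \frac{209}{51} \left(-21\right) = \frac{1672}{51} \left(-21\right) = - \frac{11704}{17}$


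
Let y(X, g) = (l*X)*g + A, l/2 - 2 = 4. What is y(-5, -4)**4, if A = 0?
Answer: 3317760000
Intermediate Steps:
l = 12 (l = 4 + 2*4 = 4 + 8 = 12)
y(X, g) = 12*X*g (y(X, g) = (12*X)*g + 0 = 12*X*g + 0 = 12*X*g)
y(-5, -4)**4 = (12*(-5)*(-4))**4 = 240**4 = 3317760000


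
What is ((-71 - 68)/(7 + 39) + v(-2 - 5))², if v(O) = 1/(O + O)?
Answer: 248004/25921 ≈ 9.5677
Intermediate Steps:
v(O) = 1/(2*O)
((-71 - 68)/(7 + 39) + v(-2 - 5))² = ((-71 - 68)/(7 + 39) + 1/(2*(-2 - 5)))² = (-139/46 + (½)/(-7))² = (-139*1/46 + (½)*(-⅐))² = (-139/46 - 1/14)² = (-498/161)² = 248004/25921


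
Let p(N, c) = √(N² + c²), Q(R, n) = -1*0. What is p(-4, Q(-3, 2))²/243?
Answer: 16/243 ≈ 0.065844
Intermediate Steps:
Q(R, n) = 0
p(-4, Q(-3, 2))²/243 = (√((-4)² + 0²))²/243 = (√(16 + 0))²*(1/243) = (√16)²*(1/243) = 4²*(1/243) = 16*(1/243) = 16/243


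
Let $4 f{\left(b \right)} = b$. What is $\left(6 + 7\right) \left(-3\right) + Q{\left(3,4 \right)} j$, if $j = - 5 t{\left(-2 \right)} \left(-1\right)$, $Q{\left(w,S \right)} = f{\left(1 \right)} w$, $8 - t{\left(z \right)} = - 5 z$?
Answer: $- \frac{93}{2} \approx -46.5$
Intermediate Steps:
$t{\left(z \right)} = 8 + 5 z$ ($t{\left(z \right)} = 8 - - 5 z = 8 + 5 z$)
$f{\left(b \right)} = \frac{b}{4}$
$Q{\left(w,S \right)} = \frac{w}{4}$ ($Q{\left(w,S \right)} = \frac{1}{4} \cdot 1 w = \frac{w}{4}$)
$j = -10$ ($j = - 5 \left(8 + 5 \left(-2\right)\right) \left(-1\right) = - 5 \left(8 - 10\right) \left(-1\right) = \left(-5\right) \left(-2\right) \left(-1\right) = 10 \left(-1\right) = -10$)
$\left(6 + 7\right) \left(-3\right) + Q{\left(3,4 \right)} j = \left(6 + 7\right) \left(-3\right) + \frac{1}{4} \cdot 3 \left(-10\right) = 13 \left(-3\right) + \frac{3}{4} \left(-10\right) = -39 - \frac{15}{2} = - \frac{93}{2}$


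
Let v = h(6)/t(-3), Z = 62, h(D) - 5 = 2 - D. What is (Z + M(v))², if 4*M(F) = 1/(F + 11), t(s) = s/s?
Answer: 8862529/2304 ≈ 3846.6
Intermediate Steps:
t(s) = 1
h(D) = 7 - D (h(D) = 5 + (2 - D) = 7 - D)
v = 1 (v = (7 - 1*6)/1 = (7 - 6)*1 = 1*1 = 1)
M(F) = 1/(4*(11 + F)) (M(F) = 1/(4*(F + 11)) = 1/(4*(11 + F)))
(Z + M(v))² = (62 + 1/(4*(11 + 1)))² = (62 + (¼)/12)² = (62 + (¼)*(1/12))² = (62 + 1/48)² = (2977/48)² = 8862529/2304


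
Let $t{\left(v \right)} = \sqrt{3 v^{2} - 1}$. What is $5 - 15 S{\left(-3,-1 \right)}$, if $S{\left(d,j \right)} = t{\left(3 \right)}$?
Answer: $5 - 15 \sqrt{26} \approx -71.485$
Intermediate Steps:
$t{\left(v \right)} = \sqrt{-1 + 3 v^{2}}$
$S{\left(d,j \right)} = \sqrt{26}$ ($S{\left(d,j \right)} = \sqrt{-1 + 3 \cdot 3^{2}} = \sqrt{-1 + 3 \cdot 9} = \sqrt{-1 + 27} = \sqrt{26}$)
$5 - 15 S{\left(-3,-1 \right)} = 5 - 15 \sqrt{26}$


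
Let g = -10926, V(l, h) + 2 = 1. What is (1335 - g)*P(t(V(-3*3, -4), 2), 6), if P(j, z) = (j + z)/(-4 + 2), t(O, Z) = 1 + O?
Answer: -36783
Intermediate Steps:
V(l, h) = -1 (V(l, h) = -2 + 1 = -1)
P(j, z) = -j/2 - z/2 (P(j, z) = (j + z)/(-2) = (j + z)*(-1/2) = -j/2 - z/2)
(1335 - g)*P(t(V(-3*3, -4), 2), 6) = (1335 - 1*(-10926))*(-(1 - 1)/2 - 1/2*6) = (1335 + 10926)*(-1/2*0 - 3) = 12261*(0 - 3) = 12261*(-3) = -36783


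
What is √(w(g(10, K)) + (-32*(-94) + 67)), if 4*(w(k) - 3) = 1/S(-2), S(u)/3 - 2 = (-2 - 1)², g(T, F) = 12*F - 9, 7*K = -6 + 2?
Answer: √13407801/66 ≈ 55.480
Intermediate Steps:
K = -4/7 (K = (-6 + 2)/7 = (⅐)*(-4) = -4/7 ≈ -0.57143)
g(T, F) = -9 + 12*F
S(u) = 33 (S(u) = 6 + 3*(-2 - 1)² = 6 + 3*(-3)² = 6 + 3*9 = 6 + 27 = 33)
w(k) = 397/132 (w(k) = 3 + (¼)/33 = 3 + (¼)*(1/33) = 3 + 1/132 = 397/132)
√(w(g(10, K)) + (-32*(-94) + 67)) = √(397/132 + (-32*(-94) + 67)) = √(397/132 + (3008 + 67)) = √(397/132 + 3075) = √(406297/132) = √13407801/66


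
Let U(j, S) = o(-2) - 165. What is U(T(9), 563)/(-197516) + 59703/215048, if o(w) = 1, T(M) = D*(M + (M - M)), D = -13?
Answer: 2956891405/10618855192 ≈ 0.27846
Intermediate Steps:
T(M) = -13*M (T(M) = -13*(M + (M - M)) = -13*(M + 0) = -13*M)
U(j, S) = -164 (U(j, S) = 1 - 165 = -164)
U(T(9), 563)/(-197516) + 59703/215048 = -164/(-197516) + 59703/215048 = -164*(-1/197516) + 59703*(1/215048) = 41/49379 + 59703/215048 = 2956891405/10618855192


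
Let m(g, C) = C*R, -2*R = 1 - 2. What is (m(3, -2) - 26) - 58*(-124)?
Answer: 7165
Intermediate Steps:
R = ½ (R = -(1 - 2)/2 = -½*(-1) = ½ ≈ 0.50000)
m(g, C) = C/2 (m(g, C) = C*(½) = C/2)
(m(3, -2) - 26) - 58*(-124) = ((½)*(-2) - 26) - 58*(-124) = (-1 - 26) + 7192 = -27 + 7192 = 7165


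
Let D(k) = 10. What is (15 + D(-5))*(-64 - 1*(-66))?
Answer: 50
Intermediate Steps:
(15 + D(-5))*(-64 - 1*(-66)) = (15 + 10)*(-64 - 1*(-66)) = 25*(-64 + 66) = 25*2 = 50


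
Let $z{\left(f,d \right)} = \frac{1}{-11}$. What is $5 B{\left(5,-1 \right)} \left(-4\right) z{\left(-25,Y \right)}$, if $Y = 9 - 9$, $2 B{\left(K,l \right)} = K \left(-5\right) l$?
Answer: $\frac{250}{11} \approx 22.727$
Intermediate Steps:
$B{\left(K,l \right)} = - \frac{5 K l}{2}$ ($B{\left(K,l \right)} = \frac{K \left(-5\right) l}{2} = \frac{- 5 K l}{2} = \frac{\left(-5\right) K l}{2} = - \frac{5 K l}{2}$)
$Y = 0$
$z{\left(f,d \right)} = - \frac{1}{11}$
$5 B{\left(5,-1 \right)} \left(-4\right) z{\left(-25,Y \right)} = 5 \left(\left(- \frac{5}{2}\right) 5 \left(-1\right)\right) \left(-4\right) \left(- \frac{1}{11}\right) = 5 \cdot \frac{25}{2} \left(-4\right) \left(- \frac{1}{11}\right) = \frac{125}{2} \left(-4\right) \left(- \frac{1}{11}\right) = \left(-250\right) \left(- \frac{1}{11}\right) = \frac{250}{11}$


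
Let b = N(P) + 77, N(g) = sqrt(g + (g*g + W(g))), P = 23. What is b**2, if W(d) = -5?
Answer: (77 + sqrt(547))**2 ≈ 10078.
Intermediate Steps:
N(g) = sqrt(-5 + g + g**2) (N(g) = sqrt(g + (g*g - 5)) = sqrt(g + (g**2 - 5)) = sqrt(g + (-5 + g**2)) = sqrt(-5 + g + g**2))
b = 77 + sqrt(547) (b = sqrt(-5 + 23 + 23**2) + 77 = sqrt(-5 + 23 + 529) + 77 = sqrt(547) + 77 = 77 + sqrt(547) ≈ 100.39)
b**2 = (77 + sqrt(547))**2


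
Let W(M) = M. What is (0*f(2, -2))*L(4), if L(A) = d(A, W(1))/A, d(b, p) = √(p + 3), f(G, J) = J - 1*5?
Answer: 0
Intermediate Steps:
f(G, J) = -5 + J (f(G, J) = J - 5 = -5 + J)
d(b, p) = √(3 + p)
L(A) = 2/A (L(A) = √(3 + 1)/A = √4/A = 2/A)
(0*f(2, -2))*L(4) = (0*(-5 - 2))*(2/4) = (0*(-7))*(2*(¼)) = 0*(½) = 0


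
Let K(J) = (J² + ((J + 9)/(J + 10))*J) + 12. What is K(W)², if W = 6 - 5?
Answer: 23409/121 ≈ 193.46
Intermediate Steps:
W = 1
K(J) = 12 + J² + J*(9 + J)/(10 + J) (K(J) = (J² + ((9 + J)/(10 + J))*J) + 12 = (J² + J*(9 + J)/(10 + J)) + 12 = 12 + J² + J*(9 + J)/(10 + J))
K(W)² = ((120 + 1³ + 11*1² + 21*1)/(10 + 1))² = ((120 + 1 + 11*1 + 21)/11)² = ((120 + 1 + 11 + 21)/11)² = ((1/11)*153)² = (153/11)² = 23409/121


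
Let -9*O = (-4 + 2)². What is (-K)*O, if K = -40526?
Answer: -162104/9 ≈ -18012.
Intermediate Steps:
O = -4/9 (O = -(-4 + 2)²/9 = -⅑*(-2)² = -⅑*4 = -4/9 ≈ -0.44444)
(-K)*O = -1*(-40526)*(-4/9) = 40526*(-4/9) = -162104/9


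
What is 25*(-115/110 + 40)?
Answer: 21425/22 ≈ 973.86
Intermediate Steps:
25*(-115/110 + 40) = 25*(-115*1/110 + 40) = 25*(-23/22 + 40) = 25*(857/22) = 21425/22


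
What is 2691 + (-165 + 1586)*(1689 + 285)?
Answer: 2807745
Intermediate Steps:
2691 + (-165 + 1586)*(1689 + 285) = 2691 + 1421*1974 = 2691 + 2805054 = 2807745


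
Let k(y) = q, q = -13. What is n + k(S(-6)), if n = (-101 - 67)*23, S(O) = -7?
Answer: -3877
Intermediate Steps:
k(y) = -13
n = -3864 (n = -168*23 = -3864)
n + k(S(-6)) = -3864 - 13 = -3877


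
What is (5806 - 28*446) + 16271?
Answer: 9589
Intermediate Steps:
(5806 - 28*446) + 16271 = (5806 - 12488) + 16271 = -6682 + 16271 = 9589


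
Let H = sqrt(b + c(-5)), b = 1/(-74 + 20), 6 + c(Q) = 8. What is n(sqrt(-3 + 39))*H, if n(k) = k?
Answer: sqrt(642)/3 ≈ 8.4459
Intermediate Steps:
c(Q) = 2 (c(Q) = -6 + 8 = 2)
b = -1/54 (b = 1/(-54) = -1/54 ≈ -0.018519)
H = sqrt(642)/18 (H = sqrt(-1/54 + 2) = sqrt(107/54) = sqrt(642)/18 ≈ 1.4077)
n(sqrt(-3 + 39))*H = sqrt(-3 + 39)*(sqrt(642)/18) = sqrt(36)*(sqrt(642)/18) = 6*(sqrt(642)/18) = sqrt(642)/3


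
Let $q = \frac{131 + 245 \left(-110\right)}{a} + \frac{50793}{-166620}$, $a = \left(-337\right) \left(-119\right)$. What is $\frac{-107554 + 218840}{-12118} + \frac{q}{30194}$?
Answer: $- \frac{3742100528213056067}{407478164210896520} \approx -9.1836$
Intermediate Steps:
$a = 40103$
$q = - \frac{2168511153}{2227320620}$ ($q = \frac{131 + 245 \left(-110\right)}{40103} + \frac{50793}{-166620} = \left(131 - 26950\right) \frac{1}{40103} + 50793 \left(- \frac{1}{166620}\right) = \left(-26819\right) \frac{1}{40103} - \frac{16931}{55540} = - \frac{26819}{40103} - \frac{16931}{55540} = - \frac{2168511153}{2227320620} \approx -0.9736$)
$\frac{-107554 + 218840}{-12118} + \frac{q}{30194} = \frac{-107554 + 218840}{-12118} - \frac{2168511153}{2227320620 \cdot 30194} = 111286 \left(- \frac{1}{12118}\right) - \frac{2168511153}{67251718800280} = - \frac{55643}{6059} - \frac{2168511153}{67251718800280} = - \frac{3742100528213056067}{407478164210896520}$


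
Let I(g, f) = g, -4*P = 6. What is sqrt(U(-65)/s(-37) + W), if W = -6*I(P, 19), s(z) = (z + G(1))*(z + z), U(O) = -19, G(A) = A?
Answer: sqrt(1772818)/444 ≈ 2.9988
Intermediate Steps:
P = -3/2 (P = -1/4*6 = -3/2 ≈ -1.5000)
s(z) = 2*z*(1 + z) (s(z) = (z + 1)*(z + z) = (1 + z)*(2*z) = 2*z*(1 + z))
W = 9 (W = -6*(-3/2) = 9)
sqrt(U(-65)/s(-37) + W) = sqrt(-19*(-1/(74*(1 - 37))) + 9) = sqrt(-19/(2*(-37)*(-36)) + 9) = sqrt(-19/2664 + 9) = sqrt(23957/2664) = sqrt(1772818)/444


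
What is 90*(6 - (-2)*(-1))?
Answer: 360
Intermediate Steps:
90*(6 - (-2)*(-1)) = 90*(6 - 2*1) = 90*(6 - 2) = 90*4 = 360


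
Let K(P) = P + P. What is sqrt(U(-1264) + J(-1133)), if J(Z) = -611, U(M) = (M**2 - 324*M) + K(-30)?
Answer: sqrt(2006561) ≈ 1416.5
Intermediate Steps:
K(P) = 2*P
U(M) = -60 + M**2 - 324*M (U(M) = (M**2 - 324*M) + 2*(-30) = (M**2 - 324*M) - 60 = -60 + M**2 - 324*M)
sqrt(U(-1264) + J(-1133)) = sqrt((-60 + (-1264)**2 - 324*(-1264)) - 611) = sqrt((-60 + 1597696 + 409536) - 611) = sqrt(2007172 - 611) = sqrt(2006561)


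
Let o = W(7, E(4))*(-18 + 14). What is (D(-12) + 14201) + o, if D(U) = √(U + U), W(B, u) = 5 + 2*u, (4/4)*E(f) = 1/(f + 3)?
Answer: 99259/7 + 2*I*√6 ≈ 14180.0 + 4.899*I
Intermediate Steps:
E(f) = 1/(3 + f) (E(f) = 1/(f + 3) = 1/(3 + f))
D(U) = √2*√U (D(U) = √(2*U) = √2*√U)
o = -148/7 (o = (5 + 2/(3 + 4))*(-18 + 14) = (5 + 2/7)*(-4) = (37/7)*(-4) = -148/7 ≈ -21.143)
(D(-12) + 14201) + o = (√2*√(-12) + 14201) - 148/7 = (√2*(2*I*√3) + 14201) - 148/7 = (2*I*√6 + 14201) - 148/7 = (14201 + 2*I*√6) - 148/7 = 99259/7 + 2*I*√6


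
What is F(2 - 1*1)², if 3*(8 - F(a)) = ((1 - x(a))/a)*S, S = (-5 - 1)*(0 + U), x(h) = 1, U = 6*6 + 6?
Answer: 64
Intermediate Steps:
U = 42 (U = 36 + 6 = 42)
S = -252 (S = (-5 - 1)*(0 + 42) = -6*42 = -252)
F(a) = 8 (F(a) = 8 - (1 - 1*1)/a*(-252)/3 = 8 - (1 - 1)/a*(-252)/3 = 8 - 0/a*(-252)/3 = 8 - 0*(-252) = 8 - ⅓*0 = 8 + 0 = 8)
F(2 - 1*1)² = 8² = 64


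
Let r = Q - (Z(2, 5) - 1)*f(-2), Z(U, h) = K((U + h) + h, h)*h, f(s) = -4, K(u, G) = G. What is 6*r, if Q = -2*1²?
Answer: 564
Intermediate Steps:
Z(U, h) = h² (Z(U, h) = h*h = h²)
Q = -2 (Q = -2*1 = -2)
r = 94 (r = -2 - (5² - 1)*(-4) = -2 - (25 - 1)*(-4) = -2 - 24*(-4) = -2 - 1*(-96) = -2 + 96 = 94)
6*r = 6*94 = 564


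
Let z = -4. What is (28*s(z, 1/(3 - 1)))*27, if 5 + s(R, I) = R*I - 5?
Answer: -9072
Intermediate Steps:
s(R, I) = -10 + I*R (s(R, I) = -5 + (R*I - 5) = -5 + (I*R - 5) = -5 + (-5 + I*R) = -10 + I*R)
(28*s(z, 1/(3 - 1)))*27 = (28*(-10 - 4/(3 - 1)))*27 = (28*(-10 - 4/2))*27 = (28*(-10 + (½)*(-4)))*27 = (28*(-10 - 2))*27 = (28*(-12))*27 = -336*27 = -9072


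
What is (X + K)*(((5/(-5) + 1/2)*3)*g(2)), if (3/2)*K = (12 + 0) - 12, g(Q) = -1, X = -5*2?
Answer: -15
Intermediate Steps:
X = -10
K = 0 (K = 2*((12 + 0) - 12)/3 = 2*(12 - 12)/3 = (⅔)*0 = 0)
(X + K)*(((5/(-5) + 1/2)*3)*g(2)) = (-10 + 0)*(((5/(-5) + 1/2)*3)*(-1)) = -10*(5*(-⅕) + 1*(½))*3*(-1) = -10*(-1 + ½)*3*(-1) = -10*(-½*3)*(-1) = -(-15)*(-1) = -10*3/2 = -15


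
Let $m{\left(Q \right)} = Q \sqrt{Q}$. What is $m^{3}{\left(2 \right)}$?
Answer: $16 \sqrt{2} \approx 22.627$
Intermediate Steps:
$m{\left(Q \right)} = Q^{\frac{3}{2}}$
$m^{3}{\left(2 \right)} = \left(2^{\frac{3}{2}}\right)^{3} = \left(2 \sqrt{2}\right)^{3} = 16 \sqrt{2}$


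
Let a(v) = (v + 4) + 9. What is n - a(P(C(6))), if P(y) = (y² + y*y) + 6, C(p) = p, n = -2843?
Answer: -2934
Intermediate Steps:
P(y) = 6 + 2*y² (P(y) = (y² + y²) + 6 = 2*y² + 6 = 6 + 2*y²)
a(v) = 13 + v (a(v) = (4 + v) + 9 = 13 + v)
n - a(P(C(6))) = -2843 - (13 + (6 + 2*6²)) = -2843 - (13 + (6 + 2*36)) = -2843 - (13 + (6 + 72)) = -2843 - (13 + 78) = -2843 - 1*91 = -2843 - 91 = -2934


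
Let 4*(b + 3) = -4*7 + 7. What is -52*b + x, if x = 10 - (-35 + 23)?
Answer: 451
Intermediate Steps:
b = -33/4 (b = -3 + (-4*7 + 7)/4 = -3 + (-28 + 7)/4 = -3 + (¼)*(-21) = -3 - 21/4 = -33/4 ≈ -8.2500)
x = 22 (x = 10 - 1*(-12) = 10 + 12 = 22)
-52*b + x = -52*(-33/4) + 22 = 429 + 22 = 451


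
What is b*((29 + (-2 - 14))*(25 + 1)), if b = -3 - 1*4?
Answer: -2366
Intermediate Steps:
b = -7 (b = -3 - 4 = -7)
b*((29 + (-2 - 14))*(25 + 1)) = -7*(29 + (-2 - 14))*(25 + 1) = -7*(29 - 16)*26 = -91*26 = -7*338 = -2366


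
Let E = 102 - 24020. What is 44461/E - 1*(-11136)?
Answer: 266306387/23918 ≈ 11134.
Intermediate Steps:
E = -23918
44461/E - 1*(-11136) = 44461/(-23918) - 1*(-11136) = 44461*(-1/23918) + 11136 = -44461/23918 + 11136 = 266306387/23918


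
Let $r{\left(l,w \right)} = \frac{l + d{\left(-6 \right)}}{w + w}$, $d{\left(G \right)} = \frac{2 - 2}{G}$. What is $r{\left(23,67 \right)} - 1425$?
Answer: $- \frac{190927}{134} \approx -1424.8$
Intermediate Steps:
$d{\left(G \right)} = 0$ ($d{\left(G \right)} = \frac{2 - 2}{G} = \frac{0}{G} = 0$)
$r{\left(l,w \right)} = \frac{l}{2 w}$ ($r{\left(l,w \right)} = \frac{l + 0}{w + w} = \frac{l}{2 w}$)
$r{\left(23,67 \right)} - 1425 = \frac{1}{2} \cdot 23 \cdot \frac{1}{67} - 1425 = \frac{23}{134} - 1425 = - \frac{190927}{134}$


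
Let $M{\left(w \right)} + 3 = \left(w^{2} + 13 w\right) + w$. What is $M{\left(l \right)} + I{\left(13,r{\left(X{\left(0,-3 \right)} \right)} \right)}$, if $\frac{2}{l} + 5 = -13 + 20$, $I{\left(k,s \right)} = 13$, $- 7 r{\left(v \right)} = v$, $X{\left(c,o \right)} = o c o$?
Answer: $25$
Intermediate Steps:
$X{\left(c,o \right)} = c o^{2}$ ($X{\left(c,o \right)} = c o o = c o^{2}$)
$r{\left(v \right)} = - \frac{v}{7}$
$l = 1$ ($l = \frac{2}{-5 + \left(-13 + 20\right)} = \frac{2}{-5 + 7} = \frac{2}{2} = 2 \cdot \frac{1}{2} = 1$)
$M{\left(w \right)} = -3 + w^{2} + 14 w$ ($M{\left(w \right)} = -3 + \left(\left(w^{2} + 13 w\right) + w\right) = -3 + \left(w^{2} + 14 w\right) = -3 + w^{2} + 14 w$)
$M{\left(l \right)} + I{\left(13,r{\left(X{\left(0,-3 \right)} \right)} \right)} = \left(-3 + 1^{2} + 14 \cdot 1\right) + 13 = \left(-3 + 1 + 14\right) + 13 = 12 + 13 = 25$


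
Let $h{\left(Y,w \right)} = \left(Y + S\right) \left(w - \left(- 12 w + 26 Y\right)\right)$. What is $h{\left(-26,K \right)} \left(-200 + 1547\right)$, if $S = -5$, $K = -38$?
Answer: $-7599774$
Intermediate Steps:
$h{\left(Y,w \right)} = \left(-5 + Y\right) \left(- 26 Y + 13 w\right)$ ($h{\left(Y,w \right)} = \left(Y - 5\right) \left(w - \left(- 12 w + 26 Y\right)\right) = \left(-5 + Y\right) \left(- 26 Y + 13 w\right)$)
$h{\left(-26,K \right)} \left(-200 + 1547\right) = \left(\left(-65\right) \left(-38\right) - 26 \left(-26\right)^{2} + 130 \left(-26\right) + 13 \left(-26\right) \left(-38\right)\right) \left(-200 + 1547\right) = \left(2470 - 17576 - 3380 + 12844\right) 1347 = \left(-5642\right) 1347 = -7599774$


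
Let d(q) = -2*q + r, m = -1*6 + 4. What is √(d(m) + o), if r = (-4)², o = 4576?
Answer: 2*√1149 ≈ 67.794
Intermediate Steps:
r = 16
m = -2 (m = -6 + 4 = -2)
d(q) = 16 - 2*q (d(q) = -2*q + 16 = 16 - 2*q)
√(d(m) + o) = √((16 - 2*(-2)) + 4576) = √((16 + 4) + 4576) = √(20 + 4576) = √4596 = 2*√1149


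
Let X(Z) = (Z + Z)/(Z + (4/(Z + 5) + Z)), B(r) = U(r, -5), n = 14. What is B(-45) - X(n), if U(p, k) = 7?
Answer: 805/134 ≈ 6.0075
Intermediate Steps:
B(r) = 7
X(Z) = 2*Z/(2*Z + 4/(5 + Z)) (X(Z) = (2*Z)/(Z + (4/(5 + Z) + Z)) = (2*Z)/(Z + (Z + 4/(5 + Z))) = (2*Z)/(2*Z + 4/(5 + Z)) = 2*Z/(2*Z + 4/(5 + Z)))
B(-45) - X(n) = 7 - 14*(5 + 14)/(2 + 14² + 5*14) = 7 - 14*19/(2 + 196 + 70) = 7 - 14*19/268 = 7 - 1*133/134 = 7 - 133/134 = 805/134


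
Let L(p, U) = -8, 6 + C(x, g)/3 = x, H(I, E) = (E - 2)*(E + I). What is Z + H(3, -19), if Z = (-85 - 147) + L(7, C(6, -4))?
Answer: 96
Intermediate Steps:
H(I, E) = (-2 + E)*(E + I)
C(x, g) = -18 + 3*x
Z = -240 (Z = (-85 - 147) - 8 = -232 - 8 = -240)
Z + H(3, -19) = -240 + ((-19)**2 - 2*(-19) - 2*3 - 19*3) = -240 + (361 + 38 - 6 - 57) = -240 + 336 = 96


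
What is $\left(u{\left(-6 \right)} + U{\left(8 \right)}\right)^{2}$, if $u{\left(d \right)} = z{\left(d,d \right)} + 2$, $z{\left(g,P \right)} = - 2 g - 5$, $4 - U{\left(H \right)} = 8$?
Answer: $25$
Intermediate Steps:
$U{\left(H \right)} = -4$ ($U{\left(H \right)} = 4 - 8 = -4$)
$z{\left(g,P \right)} = -5 - 2 g$
$u{\left(d \right)} = -3 - 2 d$ ($u{\left(d \right)} = \left(-5 - 2 d\right) + 2 = -3 - 2 d$)
$\left(u{\left(-6 \right)} + U{\left(8 \right)}\right)^{2} = \left(\left(-3 - -12\right) - 4\right)^{2} = \left(\left(-3 + 12\right) - 4\right)^{2} = \left(9 - 4\right)^{2} = 5^{2} = 25$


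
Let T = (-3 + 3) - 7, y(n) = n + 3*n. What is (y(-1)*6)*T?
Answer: 168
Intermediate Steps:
y(n) = 4*n
T = -7 (T = 0 - 7 = -7)
(y(-1)*6)*T = ((4*(-1))*6)*(-7) = -4*6*(-7) = -24*(-7) = 168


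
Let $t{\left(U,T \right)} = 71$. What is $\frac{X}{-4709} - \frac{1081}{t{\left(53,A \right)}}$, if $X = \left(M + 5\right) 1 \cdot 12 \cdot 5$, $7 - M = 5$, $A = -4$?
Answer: $- \frac{5120249}{334339} \approx -15.315$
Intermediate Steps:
$M = 2$ ($M = 7 - 5 = 2$)
$X = 420$ ($X = \left(2 + 5\right) 1 \cdot 12 \cdot 5 = 7 \cdot 1 \cdot 12 \cdot 5 = 7 \cdot 12 \cdot 5 = 84 \cdot 5 = 420$)
$\frac{X}{-4709} - \frac{1081}{t{\left(53,A \right)}} = \frac{420}{-4709} - \frac{1081}{71} = 420 \left(- \frac{1}{4709}\right) - \frac{1081}{71} = - \frac{420}{4709} - \frac{1081}{71} = - \frac{5120249}{334339}$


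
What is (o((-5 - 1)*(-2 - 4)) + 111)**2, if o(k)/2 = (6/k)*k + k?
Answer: 38025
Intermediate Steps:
o(k) = 12 + 2*k (o(k) = 2*((6/k)*k + k) = 2*(6 + k) = 12 + 2*k)
(o((-5 - 1)*(-2 - 4)) + 111)**2 = ((12 + 2*((-5 - 1)*(-2 - 4))) + 111)**2 = ((12 + 2*(-6*(-6))) + 111)**2 = ((12 + 2*36) + 111)**2 = ((12 + 72) + 111)**2 = (84 + 111)**2 = 195**2 = 38025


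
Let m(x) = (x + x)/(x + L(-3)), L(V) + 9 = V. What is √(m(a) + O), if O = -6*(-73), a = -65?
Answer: 184*√77/77 ≈ 20.969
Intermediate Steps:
L(V) = -9 + V
m(x) = 2*x/(-12 + x) (m(x) = (x + x)/(x + (-9 - 3)) = (2*x)/(x - 12) = (2*x)/(-12 + x) = 2*x/(-12 + x))
O = 438
√(m(a) + O) = √(2*(-65)/(-12 - 65) + 438) = √(2*(-65)/(-77) + 438) = √(2*(-65)*(-1/77) + 438) = √(130/77 + 438) = √(33856/77) = 184*√77/77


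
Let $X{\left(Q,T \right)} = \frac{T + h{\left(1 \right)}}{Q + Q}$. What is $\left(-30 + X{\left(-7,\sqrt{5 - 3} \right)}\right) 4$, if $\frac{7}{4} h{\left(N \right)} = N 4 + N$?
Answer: $- \frac{5920}{49} - \frac{2 \sqrt{2}}{7} \approx -121.22$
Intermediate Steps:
$h{\left(N \right)} = \frac{20 N}{7}$ ($h{\left(N \right)} = \frac{4 \left(N 4 + N\right)}{7} = \frac{4 \left(4 N + N\right)}{7} = \frac{4 \cdot 5 N}{7} = \frac{20 N}{7}$)
$X{\left(Q,T \right)} = \frac{\frac{20}{7} + T}{2 Q}$ ($X{\left(Q,T \right)} = \frac{T + \frac{20}{7} \cdot 1}{Q + Q} = \frac{T + \frac{20}{7}}{2 Q} = \left(\frac{20}{7} + T\right) \frac{1}{2 Q} = \frac{\frac{20}{7} + T}{2 Q}$)
$\left(-30 + X{\left(-7,\sqrt{5 - 3} \right)}\right) 4 = \left(-30 + \frac{20 + 7 \sqrt{5 - 3}}{14 \left(-7\right)}\right) 4 = \left(-30 + \frac{1}{14} \left(- \frac{1}{7}\right) \left(20 + 7 \sqrt{5 - 3}\right)\right) 4 = \left(-30 + \frac{1}{14} \left(- \frac{1}{7}\right) \left(20 + 7 \sqrt{2}\right)\right) 4 = \left(-30 - \left(\frac{10}{49} + \frac{\sqrt{2}}{14}\right)\right) 4 = \left(- \frac{1480}{49} - \frac{\sqrt{2}}{14}\right) 4 = - \frac{5920}{49} - \frac{2 \sqrt{2}}{7}$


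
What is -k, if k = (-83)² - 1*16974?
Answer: 10085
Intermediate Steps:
k = -10085 (k = 6889 - 16974 = -10085)
-k = -1*(-10085) = 10085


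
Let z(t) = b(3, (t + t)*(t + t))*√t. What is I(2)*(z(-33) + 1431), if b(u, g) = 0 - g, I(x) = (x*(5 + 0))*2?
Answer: 28620 - 87120*I*√33 ≈ 28620.0 - 5.0047e+5*I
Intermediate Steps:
I(x) = 10*x (I(x) = (x*5)*2 = (5*x)*2 = 10*x)
b(u, g) = -g
z(t) = -4*t^(5/2) (z(t) = (-(t + t)*(t + t))*√t = (-2*t*2*t)*√t = (-4*t²)*√t = -4*t^(5/2))
I(2)*(z(-33) + 1431) = (10*2)*(-4356*I*√33 + 1431) = 20*(-4356*I*√33 + 1431) = 20*(1431 - 4356*I*√33) = 28620 - 87120*I*√33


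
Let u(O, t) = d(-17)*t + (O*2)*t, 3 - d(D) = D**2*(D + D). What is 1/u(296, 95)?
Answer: 1/989995 ≈ 1.0101e-6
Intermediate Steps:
d(D) = 3 - 2*D**3 (d(D) = 3 - D**2*(D + D) = 3 - D**2*2*D = 3 - 2*D**3)
u(O, t) = 9829*t + 2*O*t (u(O, t) = (3 - 2*(-17)**3)*t + (O*2)*t = (3 - 2*(-4913))*t + (2*O)*t = (3 + 9826)*t + 2*O*t = 9829*t + 2*O*t)
1/u(296, 95) = 1/(95*(9829 + 2*296)) = 1/(95*(9829 + 592)) = 1/(95*10421) = 1/989995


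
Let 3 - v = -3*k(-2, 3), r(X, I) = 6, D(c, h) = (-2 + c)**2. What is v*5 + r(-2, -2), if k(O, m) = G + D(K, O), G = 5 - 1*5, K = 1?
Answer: 36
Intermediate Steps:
G = 0 (G = 5 - 5 = 0)
k(O, m) = 1 (k(O, m) = 0 + (-2 + 1)**2 = 0 + (-1)**2 = 0 + 1 = 1)
v = 6 (v = 3 - (-3) = 3 - 1*(-3) = 3 + 3 = 6)
v*5 + r(-2, -2) = 6*5 + 6 = 30 + 6 = 36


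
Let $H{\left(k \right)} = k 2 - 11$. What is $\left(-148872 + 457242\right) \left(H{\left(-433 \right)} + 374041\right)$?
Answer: $115072582680$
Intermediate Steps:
$H{\left(k \right)} = -11 + 2 k$ ($H{\left(k \right)} = 2 k - 11 = -11 + 2 k$)
$\left(-148872 + 457242\right) \left(H{\left(-433 \right)} + 374041\right) = \left(-148872 + 457242\right) \left(\left(-11 + 2 \left(-433\right)\right) + 374041\right) = 308370 \left(\left(-11 - 866\right) + 374041\right) = 308370 \left(-877 + 374041\right) = 308370 \cdot 373164 = 115072582680$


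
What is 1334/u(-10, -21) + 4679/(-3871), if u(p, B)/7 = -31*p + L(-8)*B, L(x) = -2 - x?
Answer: -2679/15484 ≈ -0.17302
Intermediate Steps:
u(p, B) = -217*p + 42*B (u(p, B) = 7*(-31*p + (-2 - 1*(-8))*B) = 7*(-31*p + (-2 + 8)*B) = 7*(-31*p + 6*B) = -217*p + 42*B)
1334/u(-10, -21) + 4679/(-3871) = 1334/(-217*(-10) + 42*(-21)) + 4679/(-3871) = 1334/(2170 - 882) + 4679*(-1/3871) = 1334/1288 - 4679/3871 = 1334*(1/1288) - 4679/3871 = 29/28 - 4679/3871 = -2679/15484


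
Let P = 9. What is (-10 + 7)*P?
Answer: -27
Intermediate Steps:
(-10 + 7)*P = (-10 + 7)*9 = -3*9 = -27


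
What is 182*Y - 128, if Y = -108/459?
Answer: -2904/17 ≈ -170.82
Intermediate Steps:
Y = -4/17 (Y = -108*1/459 = -4/17 ≈ -0.23529)
182*Y - 128 = 182*(-4/17) - 128 = -728/17 - 128 = -2904/17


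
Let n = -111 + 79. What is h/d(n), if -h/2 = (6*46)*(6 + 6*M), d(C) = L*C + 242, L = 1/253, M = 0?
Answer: -139656/10199 ≈ -13.693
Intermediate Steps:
L = 1/253 ≈ 0.0039526
n = -32
d(C) = 242 + C/253 (d(C) = C/253 + 242 = 242 + C/253)
h = -3312 (h = -2*6*46*(6 + 6*0) = -552*(6 + 0) = -552*6 = -2*1656 = -3312)
h/d(n) = -3312/(242 + (1/253)*(-32)) = -3312/(242 - 32/253) = -3312/61194/253 = -3312*253/61194 = -139656/10199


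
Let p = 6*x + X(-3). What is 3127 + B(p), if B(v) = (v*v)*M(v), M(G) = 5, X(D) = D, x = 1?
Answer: 3172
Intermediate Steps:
p = 3 (p = 6*1 - 3 = 6 - 3 = 3)
B(v) = 5*v² (B(v) = (v*v)*5 = v²*5 = 5*v²)
3127 + B(p) = 3127 + 5*3² = 3127 + 5*9 = 3127 + 45 = 3172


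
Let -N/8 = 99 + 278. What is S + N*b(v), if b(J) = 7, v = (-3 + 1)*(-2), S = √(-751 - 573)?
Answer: -21112 + 2*I*√331 ≈ -21112.0 + 36.387*I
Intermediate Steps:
N = -3016 (N = -8*(99 + 278) = -8*377 = -3016)
S = 2*I*√331 (S = √(-1324) = 2*I*√331 ≈ 36.387*I)
v = 4 (v = -2*(-2) = 4)
S + N*b(v) = 2*I*√331 - 3016*7 = 2*I*√331 - 21112 = -21112 + 2*I*√331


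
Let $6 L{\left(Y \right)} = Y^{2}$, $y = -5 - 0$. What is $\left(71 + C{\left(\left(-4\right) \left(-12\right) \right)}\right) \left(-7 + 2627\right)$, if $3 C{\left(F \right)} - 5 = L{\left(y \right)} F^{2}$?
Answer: $\frac{25723160}{3} \approx 8.5744 \cdot 10^{6}$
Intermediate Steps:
$y = -5$ ($y = -5 + 0 = -5$)
$L{\left(Y \right)} = \frac{Y^{2}}{6}$
$C{\left(F \right)} = \frac{5}{3} + \frac{25 F^{2}}{18}$ ($C{\left(F \right)} = \frac{5}{3} + \frac{\frac{\left(-5\right)^{2}}{6} F^{2}}{3} = \frac{5}{3} + \frac{\frac{1}{6} \cdot 25 F^{2}}{3} = \frac{5}{3} + \frac{\frac{25}{6} F^{2}}{3} = \frac{5}{3} + \frac{25 F^{2}}{18}$)
$\left(71 + C{\left(\left(-4\right) \left(-12\right) \right)}\right) \left(-7 + 2627\right) = \left(71 + \left(\frac{5}{3} + \frac{25 \left(\left(-4\right) \left(-12\right)\right)^{2}}{18}\right)\right) \left(-7 + 2627\right) = \left(71 + \left(\frac{5}{3} + \frac{25 \cdot 48^{2}}{18}\right)\right) 2620 = \left(71 + \left(\frac{5}{3} + \frac{25}{18} \cdot 2304\right)\right) 2620 = \left(71 + \left(\frac{5}{3} + 3200\right)\right) 2620 = \left(71 + \frac{9605}{3}\right) 2620 = \frac{9818}{3} \cdot 2620 = \frac{25723160}{3}$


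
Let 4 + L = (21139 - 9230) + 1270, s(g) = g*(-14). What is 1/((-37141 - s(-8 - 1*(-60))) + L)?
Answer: -1/23238 ≈ -4.3033e-5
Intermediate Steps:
s(g) = -14*g
L = 13175 (L = -4 + ((21139 - 9230) + 1270) = -4 + (11909 + 1270) = -4 + 13179 = 13175)
1/((-37141 - s(-8 - 1*(-60))) + L) = 1/((-37141 - (-14)*(-8 - 1*(-60))) + 13175) = 1/((-37141 - (-14)*(-8 + 60)) + 13175) = 1/((-37141 - (-14)*52) + 13175) = 1/((-37141 - 1*(-728)) + 13175) = 1/((-37141 + 728) + 13175) = 1/(-36413 + 13175) = 1/(-23238) = -1/23238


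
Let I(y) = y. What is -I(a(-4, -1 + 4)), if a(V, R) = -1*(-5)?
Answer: -5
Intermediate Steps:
a(V, R) = 5
-I(a(-4, -1 + 4)) = -1*5 = -5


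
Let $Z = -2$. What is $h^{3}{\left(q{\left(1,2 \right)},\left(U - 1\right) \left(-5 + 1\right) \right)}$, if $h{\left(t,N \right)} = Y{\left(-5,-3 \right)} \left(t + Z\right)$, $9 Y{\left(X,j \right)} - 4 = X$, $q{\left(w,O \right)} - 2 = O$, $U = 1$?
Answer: $- \frac{8}{729} \approx -0.010974$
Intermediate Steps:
$q{\left(w,O \right)} = 2 + O$
$Y{\left(X,j \right)} = \frac{4}{9} + \frac{X}{9}$
$h{\left(t,N \right)} = \frac{2}{9} - \frac{t}{9}$ ($h{\left(t,N \right)} = \left(\frac{4}{9} + \frac{1}{9} \left(-5\right)\right) \left(t - 2\right) = \left(\frac{4}{9} - \frac{5}{9}\right) \left(-2 + t\right) = - \frac{-2 + t}{9} = \frac{2}{9} - \frac{t}{9}$)
$h^{3}{\left(q{\left(1,2 \right)},\left(U - 1\right) \left(-5 + 1\right) \right)} = \left(\frac{2}{9} - \frac{2 + 2}{9}\right)^{3} = \left(\frac{2}{9} - \frac{4}{9}\right)^{3} = \left(- \frac{2}{9}\right)^{3} = - \frac{8}{729}$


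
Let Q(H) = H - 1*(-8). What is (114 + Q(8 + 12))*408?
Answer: 57936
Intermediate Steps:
Q(H) = 8 + H (Q(H) = H + 8 = 8 + H)
(114 + Q(8 + 12))*408 = (114 + (8 + (8 + 12)))*408 = (114 + (8 + 20))*408 = (114 + 28)*408 = 142*408 = 57936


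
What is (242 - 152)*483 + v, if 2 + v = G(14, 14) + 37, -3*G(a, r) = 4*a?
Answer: 130459/3 ≈ 43486.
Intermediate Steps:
G(a, r) = -4*a/3
v = 49/3 (v = -2 + (-4/3*14 + 37) = -2 + (-56/3 + 37) = -2 + 55/3 = 49/3 ≈ 16.333)
(242 - 152)*483 + v = (242 - 152)*483 + 49/3 = 90*483 + 49/3 = 43470 + 49/3 = 130459/3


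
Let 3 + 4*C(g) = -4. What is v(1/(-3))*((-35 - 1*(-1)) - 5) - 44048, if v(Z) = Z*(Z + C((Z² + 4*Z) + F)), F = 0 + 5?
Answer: -528901/12 ≈ -44075.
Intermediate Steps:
F = 5
C(g) = -7/4 (C(g) = -¾ + (¼)*(-4) = -¾ - 1 = -7/4)
v(Z) = Z*(-7/4 + Z) (v(Z) = Z*(Z - 7/4) = Z*(-7/4 + Z))
v(1/(-3))*((-35 - 1*(-1)) - 5) - 44048 = ((¼)*(-7 + 4/(-3))/(-3))*((-35 - 1*(-1)) - 5) - 44048 = ((¼)*(-⅓)*(-7 + 4*(-⅓)))*((-35 + 1) - 5) - 44048 = ((¼)*(-⅓)*(-7 - 4/3))*(-34 - 5) - 44048 = ((¼)*(-⅓)*(-25/3))*(-39) - 44048 = (25/36)*(-39) - 44048 = -325/12 - 44048 = -528901/12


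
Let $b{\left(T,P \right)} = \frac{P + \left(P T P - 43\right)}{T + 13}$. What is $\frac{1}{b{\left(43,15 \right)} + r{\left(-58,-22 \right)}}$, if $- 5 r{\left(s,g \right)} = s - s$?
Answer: $\frac{56}{9647} \approx 0.0058049$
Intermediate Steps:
$r{\left(s,g \right)} = 0$ ($r{\left(s,g \right)} = - \frac{s - s}{5} = \left(- \frac{1}{5}\right) 0 = 0$)
$b{\left(T,P \right)} = \frac{-43 + P + T P^{2}}{13 + T}$ ($b{\left(T,P \right)} = \frac{P + \left(T P^{2} - 43\right)}{13 + T} = \frac{P + \left(-43 + T P^{2}\right)}{13 + T} = \frac{-43 + P + T P^{2}}{13 + T}$)
$\frac{1}{b{\left(43,15 \right)} + r{\left(-58,-22 \right)}} = \frac{1}{\frac{-43 + 15 + 43 \cdot 15^{2}}{13 + 43} + 0} = \frac{1}{\frac{-43 + 15 + 43 \cdot 225}{56} + 0} = \frac{1}{\frac{-43 + 15 + 9675}{56} + 0} = \frac{1}{\frac{1}{56} \cdot 9647 + 0} = \frac{1}{\frac{9647}{56} + 0} = \frac{1}{\frac{9647}{56}} = \frac{56}{9647}$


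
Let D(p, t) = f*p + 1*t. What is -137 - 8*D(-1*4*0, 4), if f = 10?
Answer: -169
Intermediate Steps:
D(p, t) = t + 10*p (D(p, t) = 10*p + 1*t = 10*p + t = t + 10*p)
-137 - 8*D(-1*4*0, 4) = -137 - 8*(4 + 10*(-1*4*0)) = -137 - 8*(4 + 10*(-4*0)) = -137 - 8*(4 + 10*0) = -137 - 8*(4 + 0) = -137 - 8*4 = -137 - 32 = -169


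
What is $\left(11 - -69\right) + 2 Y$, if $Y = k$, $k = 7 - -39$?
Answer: $172$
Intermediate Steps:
$k = 46$ ($k = 7 + 39 = 46$)
$Y = 46$
$\left(11 - -69\right) + 2 Y = \left(11 - -69\right) + 2 \cdot 46 = \left(11 + 69\right) + 92 = 80 + 92 = 172$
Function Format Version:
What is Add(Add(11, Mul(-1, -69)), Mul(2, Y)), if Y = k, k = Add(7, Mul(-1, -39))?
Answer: 172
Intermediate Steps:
k = 46 (k = Add(7, 39) = 46)
Y = 46
Add(Add(11, Mul(-1, -69)), Mul(2, Y)) = Add(Add(11, Mul(-1, -69)), Mul(2, 46)) = Add(Add(11, 69), 92) = Add(80, 92) = 172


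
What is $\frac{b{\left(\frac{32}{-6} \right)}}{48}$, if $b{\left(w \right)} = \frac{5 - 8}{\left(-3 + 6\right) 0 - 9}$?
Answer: $\frac{1}{144} \approx 0.0069444$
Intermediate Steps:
$b{\left(w \right)} = \frac{1}{3}$ ($b{\left(w \right)} = - \frac{3}{3 \cdot 0 - 9} = - \frac{3}{0 - 9} = - \frac{3}{-9} = \left(-3\right) \left(- \frac{1}{9}\right) = \frac{1}{3}$)
$\frac{b{\left(\frac{32}{-6} \right)}}{48} = \frac{1}{3 \cdot 48} = \frac{1}{3} \cdot \frac{1}{48} = \frac{1}{144}$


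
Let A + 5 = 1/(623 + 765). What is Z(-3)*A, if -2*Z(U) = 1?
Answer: 6939/2776 ≈ 2.4996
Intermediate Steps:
Z(U) = -½ (Z(U) = -½*1 = -½)
A = -6939/1388 (A = -5 + 1/(623 + 765) = -5 + 1/1388 = -6939/1388 ≈ -4.9993)
Z(-3)*A = -½*(-6939/1388) = 6939/2776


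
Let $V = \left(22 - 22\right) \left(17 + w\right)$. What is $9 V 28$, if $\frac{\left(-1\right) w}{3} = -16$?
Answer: $0$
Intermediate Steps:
$w = 48$ ($w = \left(-3\right) \left(-16\right) = 48$)
$V = 0$ ($V = \left(22 - 22\right) \left(17 + 48\right) = 0 \cdot 65 = 0$)
$9 V 28 = 9 \cdot 0 \cdot 28 = 0 \cdot 28 = 0$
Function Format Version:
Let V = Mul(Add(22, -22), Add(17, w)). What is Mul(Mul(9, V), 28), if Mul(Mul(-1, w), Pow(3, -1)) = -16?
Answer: 0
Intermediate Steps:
w = 48 (w = Mul(-3, -16) = 48)
V = 0 (V = Mul(Add(22, -22), Add(17, 48)) = Mul(0, 65) = 0)
Mul(Mul(9, V), 28) = Mul(Mul(9, 0), 28) = Mul(0, 28) = 0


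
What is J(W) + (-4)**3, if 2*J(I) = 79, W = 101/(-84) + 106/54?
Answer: -49/2 ≈ -24.500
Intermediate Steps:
W = 575/756 (W = 101*(-1/84) + 106*(1/54) = -101/84 + 53/27 = 575/756 ≈ 0.76058)
J(I) = 79/2 (J(I) = (1/2)*79 = 79/2)
J(W) + (-4)**3 = 79/2 + (-4)**3 = 79/2 - 64 = -49/2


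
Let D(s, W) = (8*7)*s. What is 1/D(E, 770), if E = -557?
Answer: -1/31192 ≈ -3.2059e-5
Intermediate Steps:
D(s, W) = 56*s
1/D(E, 770) = 1/(56*(-557)) = 1/(-31192) = -1/31192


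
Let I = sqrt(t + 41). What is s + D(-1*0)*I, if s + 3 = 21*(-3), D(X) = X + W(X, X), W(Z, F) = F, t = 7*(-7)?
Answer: -66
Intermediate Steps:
t = -49
I = 2*I*sqrt(2) (I = sqrt(-49 + 41) = sqrt(-8) = 2*I*sqrt(2) ≈ 2.8284*I)
D(X) = 2*X (D(X) = X + X = 2*X)
s = -66 (s = -3 + 21*(-3) = -3 - 63 = -66)
s + D(-1*0)*I = -66 + (2*(-1*0))*(2*I*sqrt(2)) = -66 + (2*0)*(2*I*sqrt(2)) = -66 + 0*(2*I*sqrt(2)) = -66 + 0 = -66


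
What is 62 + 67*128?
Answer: 8638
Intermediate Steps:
62 + 67*128 = 62 + 8576 = 8638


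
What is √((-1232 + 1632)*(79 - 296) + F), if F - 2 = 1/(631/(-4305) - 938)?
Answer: I*√1415785397867061023/4038721 ≈ 294.62*I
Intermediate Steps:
F = 8073137/4038721 (F = 2 + 1/(631/(-4305) - 938) = 2 + 1/(631*(-1/4305) - 938) = 2 + 1/(-631/4305 - 938) = 2 + 1/(-4038721/4305) = 2 - 4305/4038721 = 8073137/4038721 ≈ 1.9989)
√((-1232 + 1632)*(79 - 296) + F) = √((-1232 + 1632)*(79 - 296) + 8073137/4038721) = √(400*(-217) + 8073137/4038721) = √(-86800 + 8073137/4038721) = √(-350552909663/4038721) = I*√1415785397867061023/4038721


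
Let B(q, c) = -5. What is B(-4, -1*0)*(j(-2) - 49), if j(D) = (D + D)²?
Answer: 165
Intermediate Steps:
j(D) = 4*D² (j(D) = (2*D)² = 4*D²)
B(-4, -1*0)*(j(-2) - 49) = -5*(4*(-2)² - 49) = -5*(4*4 - 49) = -5*(16 - 49) = -5*(-33) = 165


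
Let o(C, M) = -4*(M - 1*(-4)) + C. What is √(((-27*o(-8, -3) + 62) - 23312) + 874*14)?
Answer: I*√10690 ≈ 103.39*I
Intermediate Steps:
o(C, M) = -16 + C - 4*M (o(C, M) = -4*(M + 4) + C = -4*(4 + M) + C = (-16 - 4*M) + C = -16 + C - 4*M)
√(((-27*o(-8, -3) + 62) - 23312) + 874*14) = √(((-27*(-16 - 8 - 4*(-3)) + 62) - 23312) + 874*14) = √(((-27*(-16 - 8 + 12) + 62) - 23312) + 12236) = √(((-27*(-12) + 62) - 23312) + 12236) = √(((324 + 62) - 23312) + 12236) = √((386 - 23312) + 12236) = √(-22926 + 12236) = √(-10690) = I*√10690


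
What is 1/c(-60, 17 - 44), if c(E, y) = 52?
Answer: 1/52 ≈ 0.019231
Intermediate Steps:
1/c(-60, 17 - 44) = 1/52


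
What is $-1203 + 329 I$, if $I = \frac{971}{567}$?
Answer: $- \frac{51806}{81} \approx -639.58$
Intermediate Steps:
$I = \frac{971}{567}$ ($I = 971 \cdot \frac{1}{567} = \frac{971}{567} \approx 1.7125$)
$-1203 + 329 I = -1203 + 329 \cdot \frac{971}{567} = -1203 + \frac{45637}{81} = - \frac{51806}{81}$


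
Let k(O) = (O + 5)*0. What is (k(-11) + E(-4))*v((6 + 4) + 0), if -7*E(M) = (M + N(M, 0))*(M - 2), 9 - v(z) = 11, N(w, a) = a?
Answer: 48/7 ≈ 6.8571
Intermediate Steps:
v(z) = -2 (v(z) = 9 - 1*11 = 9 - 11 = -2)
E(M) = -M*(-2 + M)/7 (E(M) = -(M + 0)*(M - 2)/7 = -M*(-2 + M)/7)
k(O) = 0 (k(O) = (5 + O)*0 = 0)
(k(-11) + E(-4))*v((6 + 4) + 0) = (0 + (⅐)*(-4)*(2 - 1*(-4)))*(-2) = (0 + (⅐)*(-4)*(2 + 4))*(-2) = (0 + (⅐)*(-4)*6)*(-2) = (0 - 24/7)*(-2) = -24/7*(-2) = 48/7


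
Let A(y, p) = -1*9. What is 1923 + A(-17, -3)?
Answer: 1914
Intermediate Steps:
A(y, p) = -9
1923 + A(-17, -3) = 1923 - 9 = 1914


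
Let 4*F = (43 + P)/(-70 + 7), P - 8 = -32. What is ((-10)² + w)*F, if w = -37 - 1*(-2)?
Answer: -1235/252 ≈ -4.9008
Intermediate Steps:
P = -24 (P = 8 - 32 = -24)
w = -35 (w = -37 + 2 = -35)
F = -19/252 (F = ((43 - 24)/(-70 + 7))/4 = (19/(-63))/4 = (19*(-1/63))/4 = (¼)*(-19/63) = -19/252 ≈ -0.075397)
((-10)² + w)*F = ((-10)² - 35)*(-19/252) = (100 - 35)*(-19/252) = 65*(-19/252) = -1235/252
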